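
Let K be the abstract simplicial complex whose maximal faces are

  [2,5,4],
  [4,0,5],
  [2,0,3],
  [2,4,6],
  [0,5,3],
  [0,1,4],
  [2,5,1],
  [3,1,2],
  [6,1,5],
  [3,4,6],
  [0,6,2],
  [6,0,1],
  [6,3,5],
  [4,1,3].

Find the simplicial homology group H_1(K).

We work with the vertex ordering 0 < 1 < 2 < 3 < 4 < 5 < 6. The simplices of K, each written with vertices in increasing order, are:

  0-simplices (7): [0], [1], [2], [3], [4], [5], [6]
  1-simplices (21): [0,1], [0,2], [0,3], [0,4], [0,5], [0,6], [1,2], [1,3], [1,4], [1,5], [1,6], [2,3], [2,4], [2,5], [2,6], [3,4], [3,5], [3,6], [4,5], [4,6], [5,6]
  2-simplices (14): [0,1,4], [0,1,6], [0,2,3], [0,2,6], [0,3,5], [0,4,5], [1,2,3], [1,2,5], [1,3,4], [1,5,6], [2,4,5], [2,4,6], [3,4,6], [3,5,6]

Hence C_0 ≅ Z^7, C_1 ≅ Z^21, C_2 ≅ Z^14.

Boundary ∂_1: C_1 → C_0 sends each edge [p,q] (with p < q) to q − p.
As a 7×21 matrix over Z this has rank 6, with invariant factors (1,1,1,1,1,1).

∂_2: C_2 → C_1 maps a triangle to the signed sum of its edges. For instance
  ∂[0,1,4] = [1,4] − [0,4] + [0,1],
  ∂[2,4,5] = [4,5] − [2,5] + [2,4].
This gives a 21×14 integer matrix of rank 13; reducing to Smith normal form yields diagonal entries (1,1,1,1,1,1,1,1,1,1,1,1,1).

Now H_k = ker ∂_k / im ∂_{k+1}, so:

  H_1: rank ker ∂_1 − rank ∂_2 = (21 − 6) − 13 = 2, and the invariant factors of ∂_2 are all 1, so H_1 ≅ Z^2.

H_1 ≅ Z^2.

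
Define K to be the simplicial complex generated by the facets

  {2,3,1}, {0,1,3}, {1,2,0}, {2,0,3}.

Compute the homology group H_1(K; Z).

H_1 = 0.

Fix the vertex order 0 < 1 < 2 < 3 and write every simplex with vertices in increasing order. Then dim K = 2 and the simplices of K are:

  0-simplices (4): [0], [1], [2], [3]
  1-simplices (6): [0,1], [0,2], [0,3], [1,2], [1,3], [2,3]
  2-simplices (4): [0,1,2], [0,1,3], [0,2,3], [1,2,3]

Hence C_0 ≅ Z^4, C_1 ≅ Z^6, C_2 ≅ Z^4.

∂_1: C_1 → C_0 is given by ∂[p,q] = [q] − [p]. For instance
  ∂[0,1] = [1] − [0].
The 4×6 boundary matrix has rank 3 and Smith normal form diag(1,1,1).

Boundary ∂_2: C_2 → C_1 sends each 2-simplex [p,q,r] to [q,r] − [p,r] + [p,q]. For instance
  ∂[0,1,2] = [1,2] − [0,2] + [0,1],
  ∂[0,1,3] = [1,3] − [0,3] + [0,1].
This gives a 6×4 integer matrix of rank 3; reducing to Smith normal form yields diagonal entries (1,1,1).

Computing H_k = (kernel of ∂_k) / (image of ∂_{k+1}):

  H_1: rank ker ∂_1 − rank ∂_2 = (6 − 3) − 3 = 0, and the invariant factors of ∂_2 are all 1, so H_1 ≅ 0.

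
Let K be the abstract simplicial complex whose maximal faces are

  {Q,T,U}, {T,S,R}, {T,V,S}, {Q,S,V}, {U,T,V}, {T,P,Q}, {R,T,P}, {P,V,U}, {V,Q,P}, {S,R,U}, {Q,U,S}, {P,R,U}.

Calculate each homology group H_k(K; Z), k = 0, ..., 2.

H_0 = Z,  H_1 = Z_2,  H_2 = 0.

K has 7 vertices, 18 edges, 12 triangles.
rank ∂_0 = 0, rank ∂_1 = 6 ⇒ b_0 = 7 − 0 − 6 = 1; all invariant factors of ∂_1 are 1 so no torsion. So H_0 ≅ Z.
rank ∂_1 = 6, rank ∂_2 = 12 ⇒ b_1 = 18 − 6 − 12 = 0; ∂_2 has invariant factor(s) [2] giving torsion. So H_1 ≅ Z_2.
rank ∂_2 = 12, rank ∂_3 = 0 ⇒ b_2 = 12 − 12 − 0 = 0. So H_2 ≅ 0.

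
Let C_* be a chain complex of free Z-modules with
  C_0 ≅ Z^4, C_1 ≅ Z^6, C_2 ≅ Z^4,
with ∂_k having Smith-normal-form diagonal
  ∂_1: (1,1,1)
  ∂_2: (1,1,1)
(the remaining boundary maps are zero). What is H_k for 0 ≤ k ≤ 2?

H_0: b_0 = 4 − 0 − 3 = 1; torsion from ∂_1 factors > 1: none. So H_0 = Z.
H_1: b_1 = 6 − 3 − 3 = 0; torsion from ∂_2 factors > 1: none. So H_1 = 0.
H_2: b_2 = 4 − 3 − 0 = 1; torsion from ∂_3 factors > 1: none. So H_2 = Z.

H_0 = Z,  H_1 = 0,  H_2 = Z.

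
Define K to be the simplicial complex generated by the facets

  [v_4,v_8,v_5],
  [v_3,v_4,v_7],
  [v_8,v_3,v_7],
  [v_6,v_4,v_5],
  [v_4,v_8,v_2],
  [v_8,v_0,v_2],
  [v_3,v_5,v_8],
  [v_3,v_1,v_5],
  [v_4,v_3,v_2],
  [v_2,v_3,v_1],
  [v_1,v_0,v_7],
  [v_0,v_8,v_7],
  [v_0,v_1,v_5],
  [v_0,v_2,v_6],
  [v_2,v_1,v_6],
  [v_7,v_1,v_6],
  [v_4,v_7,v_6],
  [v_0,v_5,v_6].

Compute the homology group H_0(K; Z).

Order the vertices as v_0 < v_1 < v_2 < v_3 < v_4 < v_5 < v_6 < v_7 < v_8. Listing each simplex with vertices in this order, K has dimension 2 with simplices:

  0-simplices (9): [v_0], [v_1], [v_2], [v_3], [v_4], [v_5], [v_6], [v_7], [v_8]
  1-simplices (27): (27 of them)
  2-simplices (18): (18 of them)

so the chain groups are C_0 ≅ Z^9, C_1 ≅ Z^27, C_2 ≅ Z^18.

Boundary ∂_1: C_1 → C_0 sends each edge [p,q] (with p < q) to q − p. For instance
  ∂[v_0,v_5] = [v_5] − [v_0].
The 9×27 boundary matrix has rank 8 and Smith normal form diag(1,1,1,1,1,1,1,1).

The boundary map ∂_2: C_2 → C_1 acts by ∂[p,q,r] = [q,r] − [p,r] + [p,q]. For instance
  ∂[v_0,v_7,v_8] = [v_7,v_8] − [v_0,v_8] + [v_0,v_7],
  ∂[v_1,v_2,v_6] = [v_2,v_6] − [v_1,v_6] + [v_1,v_2].
The 27×18 boundary matrix has rank 18 and Smith normal form diag(1,1,1,1,1,1,1,1,1,1,1,1,1,1,1,1,1,2).

From H_k ≅ ker(∂_k) / im(∂_{k+1}) we obtain:

  H_0: rank C_0 − rank ∂_1 = 9 − 8 = 1, and the invariant factors of ∂_1 are all 1, so H_0 = Z.

H_0 = Z.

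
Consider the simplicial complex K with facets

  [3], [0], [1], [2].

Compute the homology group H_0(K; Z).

Take the total order 0 < 1 < 2 < 3 on the vertex set. Then K (dimension 0) consists of the simplices:

  0-simplices (4): [0], [1], [2], [3]

giving chain groups C_0 ≅ Z^4.

Now H_k = ker ∂_k / im ∂_{k+1}, so:

  H_0: rank C_0 − rank ∂_1 = 4 − 0 = 4, and there is no ∂_1, so H_0 = Z^4.

H_0 = Z^4.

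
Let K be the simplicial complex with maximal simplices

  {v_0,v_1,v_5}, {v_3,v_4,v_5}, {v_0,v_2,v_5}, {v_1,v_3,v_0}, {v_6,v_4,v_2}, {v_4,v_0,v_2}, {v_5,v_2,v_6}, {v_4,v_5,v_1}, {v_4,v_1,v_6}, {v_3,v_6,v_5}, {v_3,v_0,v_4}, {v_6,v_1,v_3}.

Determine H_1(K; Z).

Order the vertices as v_0 < v_1 < v_2 < v_3 < v_4 < v_5 < v_6. Listing each simplex with vertices in this order, K has dimension 2 with simplices:

  0-simplices (7): [v_0], [v_1], [v_2], [v_3], [v_4], [v_5], [v_6]
  1-simplices (18): (18 of them)
  2-simplices (12): (12 of them)

so the chain groups are C_0 ≅ Z^7, C_1 ≅ Z^18, C_2 ≅ Z^12.

∂_1: C_1 → C_0 sends each edge [p,q] (with p < q) to q − p. For instance
  ∂[v_5,v_6] = [v_6] − [v_5].
This gives a 7×18 integer matrix of rank 6; reducing to Smith normal form yields diagonal entries (1,1,1,1,1,1).

The boundary map ∂_2: C_2 → C_1 acts by ∂[p,q,r] = [q,r] − [p,r] + [p,q]. For instance
  ∂[v_3,v_5,v_6] = [v_5,v_6] − [v_3,v_6] + [v_3,v_5],
  ∂[v_3,v_4,v_5] = [v_4,v_5] − [v_3,v_5] + [v_3,v_4].
The resulting 18×12 matrix has rank 12, and its Smith normal form has invariant factors (1,1,1,1,1,1,1,1,1,1,1,2).

Reading off H_k = ker ∂_k / im ∂_{k+1}:

  H_1: rank ker ∂_1 − rank ∂_2 = (18 − 6) − 12 = 0, and ∂_2 has invariant factor 2 > 1, so H_1 = Z/2.

(K is a triangulation of the real projective plane RP^2.)

H_1 = Z/2.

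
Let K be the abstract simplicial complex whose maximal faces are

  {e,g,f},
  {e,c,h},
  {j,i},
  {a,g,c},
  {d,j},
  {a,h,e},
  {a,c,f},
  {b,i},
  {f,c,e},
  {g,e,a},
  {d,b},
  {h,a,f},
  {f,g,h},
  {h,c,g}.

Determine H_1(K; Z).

K has 10 vertices, 19 edges, 10 triangles.
rank ∂_1 = 8, rank ∂_2 = 10 ⇒ b_1 = 19 − 8 − 10 = 1; ∂_2 has invariant factor(s) [2] giving torsion. So H_1 ≅ Z × Z/2.

H_1 ≅ Z × Z/2.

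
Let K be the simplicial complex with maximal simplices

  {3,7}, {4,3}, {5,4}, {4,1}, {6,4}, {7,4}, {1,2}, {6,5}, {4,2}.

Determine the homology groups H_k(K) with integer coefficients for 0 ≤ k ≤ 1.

H_0 = Z,  H_1 = Z^3.

Order the vertices as 1 < 2 < 3 < 4 < 5 < 6 < 7. Listing each simplex with vertices in this order, K has dimension 1 with simplices:

  0-simplices (7): [1], [2], [3], [4], [5], [6], [7]
  1-simplices (9): [1,2], [1,4], [2,4], [3,4], [3,7], [4,5], [4,6], [4,7], [5,6]

Hence C_0 ≅ Z^7, C_1 ≅ Z^9.

Boundary ∂_1: C_1 → C_0 is given by ∂[p,q] = [q] − [p].
The resulting 7×9 matrix has rank 6, and its Smith normal form has invariant factors (1,1,1,1,1,1).

Now H_k = ker ∂_k / im ∂_{k+1}, so:

  H_0: rank C_0 − rank ∂_1 = 7 − 6 = 1, and the invariant factors of ∂_1 are all 1, so H_0 = Z.
  H_1: rank ker ∂_1 − rank ∂_2 = (9 − 6) − 0 = 3, and there is no ∂_2, so H_1 = Z^3.

As a check, the Euler characteristic is 7 − 9 = -2, which agrees with 1 − 3 = -2.
(K is a triangulation of a wedge of 3 circles.)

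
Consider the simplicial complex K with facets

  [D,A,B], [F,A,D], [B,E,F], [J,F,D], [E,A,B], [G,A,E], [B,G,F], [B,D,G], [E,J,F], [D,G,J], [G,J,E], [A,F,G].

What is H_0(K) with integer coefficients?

Take the total order A < B < D < E < F < G < J on the vertex set. Then K (dimension 2) consists of the simplices:

  0-simplices (7): A, B, D, E, F, G, J
  1-simplices (18): AB, AD, AE, AF, AG, BD, BE, BF, BG, DF, DG, DJ, EF, EG, EJ, FG, FJ, GJ
  2-simplices (12): ABD, ABE, ADF, AEG, AFG, BDG, BEF, BFG, DFJ, DGJ, EFJ, EGJ

so the chain groups are C_0 ≅ Z^7, C_1 ≅ Z^18, C_2 ≅ Z^12.

The boundary map ∂_1: C_1 → C_0 is given by ∂[p,q] = [q] − [p]. For instance
  ∂AB = B − A.
The resulting 7×18 matrix has rank 6, and its Smith normal form has invariant factors (1,1,1,1,1,1).

∂_2: C_2 → C_1 sends each 2-simplex [p,q,r] to [q,r] − [p,r] + [p,q]. For instance
  ∂BDG = DG − BG + BD,
  ∂EFJ = FJ − EJ + EF.
As a 18×12 matrix over Z this has rank 12, with invariant factors (1,1,1,1,1,1,1,1,1,1,1,2).

From H_k ≅ ker(∂_k) / im(∂_{k+1}) we obtain:

  H_0: rank C_0 − rank ∂_1 = 7 − 6 = 1, and the invariant factors of ∂_1 are all 1, so H_0 = Z.

H_0 ≅ Z.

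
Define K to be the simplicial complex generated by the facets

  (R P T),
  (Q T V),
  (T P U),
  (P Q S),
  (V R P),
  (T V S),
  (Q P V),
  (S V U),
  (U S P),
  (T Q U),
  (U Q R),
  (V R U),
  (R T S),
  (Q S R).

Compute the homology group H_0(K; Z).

H_0 = Z.

K has 7 vertices, 21 edges, 14 triangles.
rank ∂_0 = 0, rank ∂_1 = 6 ⇒ b_0 = 7 − 0 − 6 = 1; all invariant factors of ∂_1 are 1 so no torsion. So H_0 = Z.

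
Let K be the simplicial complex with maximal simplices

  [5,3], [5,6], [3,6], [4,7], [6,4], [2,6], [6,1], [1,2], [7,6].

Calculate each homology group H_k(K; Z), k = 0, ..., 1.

H_0 = Z,  H_1 = Z^3.

Take the total order 1 < 2 < 3 < 4 < 5 < 6 < 7 on the vertex set. Then K (dimension 1) consists of the simplices:

  0-simplices (7): [1], [2], [3], [4], [5], [6], [7]
  1-simplices (9): [1,2], [1,6], [2,6], [3,5], [3,6], [4,6], [4,7], [5,6], [6,7]

Hence C_0 ≅ Z^7, C_1 ≅ Z^9.

The boundary map ∂_1: C_1 → C_0 maps an edge to its endpoints' difference, ∂[p,q] = q − p.
The resulting 7×9 matrix has rank 6, and its Smith normal form has invariant factors (1,1,1,1,1,1).

Computing H_k = (kernel of ∂_k) / (image of ∂_{k+1}):

  H_0: rank C_0 − rank ∂_1 = 7 − 6 = 1, and the invariant factors of ∂_1 are all 1, so H_0 ≅ Z.
  H_1: rank ker ∂_1 − rank ∂_2 = (9 − 6) − 0 = 3, and there is no ∂_2, so H_1 ≅ Z^3.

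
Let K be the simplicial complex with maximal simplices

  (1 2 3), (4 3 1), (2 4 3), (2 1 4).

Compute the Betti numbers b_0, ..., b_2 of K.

b_0 = 1, b_1 = 0, b_2 = 1.

Order the vertices as 1 < 2 < 3 < 4. Listing each simplex with vertices in this order, K has dimension 2 with simplices:

  0-simplices (4): [1], [2], [3], [4]
  1-simplices (6): [1,2], [1,3], [1,4], [2,3], [2,4], [3,4]
  2-simplices (4): [1,2,3], [1,2,4], [1,3,4], [2,3,4]

giving chain groups C_0 ≅ Z^4, C_1 ≅ Z^6, C_2 ≅ Z^4.

The boundary map ∂_1: C_1 → C_0 is given by ∂[p,q] = [q] − [p]. For instance
  ∂[2,4] = [4] − [2].
The 4×6 boundary matrix has rank 3 and Smith normal form diag(1,1,1).

Boundary ∂_2: C_2 → C_1 maps a triangle to the signed sum of its edges. For instance
  ∂[1,2,4] = [2,4] − [1,4] + [1,2],
  ∂[1,2,3] = [2,3] − [1,3] + [1,2].
The 6×4 boundary matrix has rank 3 and Smith normal form diag(1,1,1).

Reading off H_k = ker ∂_k / im ∂_{k+1}:

  H_0: rank C_0 − rank ∂_1 = 4 − 3 = 1, and the invariant factors of ∂_1 are all 1, so H_0 ≅ Z.
  H_1: rank ker ∂_1 − rank ∂_2 = (6 − 3) − 3 = 0, and the invariant factors of ∂_2 are all 1, so H_1 ≅ 0.
  H_2: rank ker ∂_2 − rank ∂_3 = (4 − 3) − 0 = 1, and there is no ∂_3, so H_2 ≅ Z.

As a check, the Euler characteristic is 4 − 6 + 4 = 2, which agrees with 1 − 0 + 1 = 2.
(K is a triangulation of the 2-sphere S^2.)

Hence the Betti numbers are b_0 = 1, b_1 = 0, b_2 = 1.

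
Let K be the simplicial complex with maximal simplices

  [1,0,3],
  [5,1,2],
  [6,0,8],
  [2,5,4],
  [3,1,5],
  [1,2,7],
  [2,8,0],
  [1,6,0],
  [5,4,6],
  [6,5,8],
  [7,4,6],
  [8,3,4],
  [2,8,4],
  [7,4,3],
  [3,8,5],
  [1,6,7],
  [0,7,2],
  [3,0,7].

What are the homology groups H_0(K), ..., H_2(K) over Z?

K has 9 vertices, 27 edges, 18 triangles.
rank ∂_0 = 0, rank ∂_1 = 8 ⇒ b_0 = 9 − 0 − 8 = 1; all invariant factors of ∂_1 are 1 so no torsion. So H_0 = Z.
rank ∂_1 = 8, rank ∂_2 = 18 ⇒ b_1 = 27 − 8 − 18 = 1; ∂_2 has invariant factor(s) [2] giving torsion. So H_1 = Z ⊕ Z/2.
rank ∂_2 = 18, rank ∂_3 = 0 ⇒ b_2 = 18 − 18 − 0 = 0. So H_2 = 0.

H_0 ≅ Z,  H_1 ≅ Z ⊕ Z/2,  H_2 = 0.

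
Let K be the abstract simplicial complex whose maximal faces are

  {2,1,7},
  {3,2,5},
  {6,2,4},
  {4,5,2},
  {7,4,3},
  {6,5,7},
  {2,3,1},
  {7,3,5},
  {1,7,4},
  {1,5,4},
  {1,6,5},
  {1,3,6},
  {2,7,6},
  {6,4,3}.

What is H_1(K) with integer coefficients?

H_1 = Z^2.

We work with the vertex ordering 1 < 2 < 3 < 4 < 5 < 6 < 7. The simplices of K, each written with vertices in increasing order, are:

  0-simplices (7): [1], [2], [3], [4], [5], [6], [7]
  1-simplices (21): [1,2], [1,3], [1,4], [1,5], [1,6], [1,7], [2,3], [2,4], [2,5], [2,6], [2,7], [3,4], [3,5], [3,6], [3,7], [4,5], [4,6], [4,7], [5,6], [5,7], [6,7]
  2-simplices (14): [1,2,3], [1,2,7], [1,3,6], [1,4,5], [1,4,7], [1,5,6], [2,3,5], [2,4,5], [2,4,6], [2,6,7], [3,4,6], [3,4,7], [3,5,7], [5,6,7]

Hence C_0 ≅ Z^7, C_1 ≅ Z^21, C_2 ≅ Z^14.

Boundary ∂_1: C_1 → C_0 sends each edge [p,q] (with p < q) to q − p.
As a 7×21 matrix over Z this has rank 6, with invariant factors (1,1,1,1,1,1).

The boundary map ∂_2: C_2 → C_1 sends each 2-simplex [p,q,r] to [q,r] − [p,r] + [p,q]. For instance
  ∂[2,3,5] = [3,5] − [2,5] + [2,3],
  ∂[2,4,6] = [4,6] − [2,6] + [2,4].
As a 21×14 matrix over Z this has rank 13, with invariant factors (1,1,1,1,1,1,1,1,1,1,1,1,1).

From H_k ≅ ker(∂_k) / im(∂_{k+1}) we obtain:

  H_1: rank ker ∂_1 − rank ∂_2 = (21 − 6) − 13 = 2, and the invariant factors of ∂_2 are all 1, so H_1 = Z^2.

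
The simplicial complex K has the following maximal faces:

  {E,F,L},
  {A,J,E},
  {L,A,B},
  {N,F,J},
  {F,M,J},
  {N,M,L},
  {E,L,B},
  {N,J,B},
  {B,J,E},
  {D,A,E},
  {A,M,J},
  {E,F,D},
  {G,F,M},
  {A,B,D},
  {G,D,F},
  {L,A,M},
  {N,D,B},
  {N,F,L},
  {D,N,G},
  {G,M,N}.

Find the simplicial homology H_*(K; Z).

H_0 ≅ Z,  H_1 ≅ Z ⊕ Z/2,  H_2 = 0.

Order the vertices as A < B < D < E < F < G < J < L < M < N. Listing each simplex with vertices in this order, K has dimension 2 with simplices:

  0-simplices (10): A, B, D, E, F, G, J, L, M, N
  1-simplices (30): AB, AD, AE, AJ, AL, AM, BD, BE, BJ, BL, BN, DE, DF, DG, DN, EF, EJ, EL, FG, FJ, FL, FM, FN, GM, GN, JM, JN, LM, LN, MN
  2-simplices (20): ABD, ABL, ADE, AEJ, AJM, ALM, BDN, BEJ, BEL, BJN, DEF, DFG, DGN, EFL, FGM, FJM, FJN, FLN, GMN, LMN

so the chain groups are C_0 ≅ Z^10, C_1 ≅ Z^30, C_2 ≅ Z^20.

Boundary ∂_1: C_1 → C_0 sends each edge [p,q] (with p < q) to q − p. For instance
  ∂AE = E − A.
As a 10×30 matrix over Z this has rank 9, with invariant factors (1,1,1,1,1,1,1,1,1).

The boundary map ∂_2: C_2 → C_1 maps a triangle to the signed sum of its edges. For instance
  ∂DEF = EF − DF + DE,
  ∂FJN = JN − FN + FJ.
As a 30×20 matrix over Z this has rank 20, with invariant factors (1,1,1,1,1,1,1,1,1,1,1,1,1,1,1,1,1,1,1,2).

Computing H_k = (kernel of ∂_k) / (image of ∂_{k+1}):

  H_0: rank C_0 − rank ∂_1 = 10 − 9 = 1, and the invariant factors of ∂_1 are all 1, so H_0 = Z.
  H_1: rank ker ∂_1 − rank ∂_2 = (30 − 9) − 20 = 1, and ∂_2 has invariant factor 2 > 1, so H_1 = Z ⊕ Z/2.
  H_2: rank ker ∂_2 − rank ∂_3 = (20 − 20) − 0 = 0, and there is no ∂_3, so H_2 = 0.

As a check, the Euler characteristic is 10 − 30 + 20 = 0, which agrees with 1 − 1 + 0 = 0.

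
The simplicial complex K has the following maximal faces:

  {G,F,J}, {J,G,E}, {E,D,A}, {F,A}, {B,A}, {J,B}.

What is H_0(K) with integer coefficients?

K has 7 vertices, 11 edges, 3 triangles.
rank ∂_0 = 0, rank ∂_1 = 6 ⇒ b_0 = 7 − 0 − 6 = 1; all invariant factors of ∂_1 are 1 so no torsion. So H_0 ≅ Z.

H_0 ≅ Z.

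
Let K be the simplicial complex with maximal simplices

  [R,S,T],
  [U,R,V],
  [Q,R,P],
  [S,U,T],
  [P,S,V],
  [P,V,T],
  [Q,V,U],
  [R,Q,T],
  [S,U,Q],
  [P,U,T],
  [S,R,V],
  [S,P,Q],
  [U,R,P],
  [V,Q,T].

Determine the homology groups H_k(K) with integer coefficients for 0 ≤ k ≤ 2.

Order the vertices as P < Q < R < S < T < U < V. Listing each simplex with vertices in this order, K has dimension 2 with simplices:

  0-simplices (7): P, Q, R, S, T, U, V
  1-simplices (21): PQ, PR, PS, PT, PU, PV, QR, QS, QT, QU, QV, RS, RT, RU, RV, ST, SU, SV, TU, TV, UV
  2-simplices (14): PQR, PQS, PRU, PSV, PTU, PTV, QRT, QSU, QTV, QUV, RST, RSV, RUV, STU

so the chain groups are C_0 ≅ Z^7, C_1 ≅ Z^21, C_2 ≅ Z^14.

The boundary map ∂_1: C_1 → C_0 maps an edge to its endpoints' difference, ∂[p,q] = q − p. For instance
  ∂SV = V − S.
The 7×21 boundary matrix has rank 6 and Smith normal form diag(1,1,1,1,1,1).

∂_2: C_2 → C_1 maps a triangle to the signed sum of its edges. For instance
  ∂PQR = QR − PR + PQ,
  ∂PRU = RU − PU + PR.
As a 21×14 matrix over Z this has rank 13, with invariant factors (1,1,1,1,1,1,1,1,1,1,1,1,1).

Reading off H_k = ker ∂_k / im ∂_{k+1}:

  H_0: rank C_0 − rank ∂_1 = 7 − 6 = 1, and the invariant factors of ∂_1 are all 1, so H_0 = Z.
  H_1: rank ker ∂_1 − rank ∂_2 = (21 − 6) − 13 = 2, and the invariant factors of ∂_2 are all 1, so H_1 = Z^2.
  H_2: rank ker ∂_2 − rank ∂_3 = (14 − 13) − 0 = 1, and there is no ∂_3, so H_2 = Z.

As a check, the Euler characteristic is 7 − 21 + 14 = 0, which agrees with 1 − 2 + 1 = 0.
(K is a triangulation of the torus T^2.)

H_0 = Z,  H_1 = Z^2,  H_2 = Z.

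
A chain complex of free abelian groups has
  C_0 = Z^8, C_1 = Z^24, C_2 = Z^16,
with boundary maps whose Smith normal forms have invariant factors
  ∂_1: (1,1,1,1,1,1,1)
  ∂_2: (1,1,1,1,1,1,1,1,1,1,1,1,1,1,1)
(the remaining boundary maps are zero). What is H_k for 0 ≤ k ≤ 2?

H_0: b_0 = 8 − 0 − 7 = 1; torsion from ∂_1 factors > 1: none. So H_0 ≅ Z.
H_1: b_1 = 24 − 7 − 15 = 2; torsion from ∂_2 factors > 1: none. So H_1 ≅ Z^2.
H_2: b_2 = 16 − 15 − 0 = 1; torsion from ∂_3 factors > 1: none. So H_2 ≅ Z.

H_0 ≅ Z,  H_1 ≅ Z^2,  H_2 ≅ Z.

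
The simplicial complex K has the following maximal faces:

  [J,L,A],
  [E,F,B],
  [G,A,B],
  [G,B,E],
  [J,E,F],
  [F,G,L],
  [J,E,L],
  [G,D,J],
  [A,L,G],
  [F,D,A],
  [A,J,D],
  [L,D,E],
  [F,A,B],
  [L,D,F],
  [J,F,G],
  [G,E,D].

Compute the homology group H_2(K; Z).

H_2 ≅ Z.

Order the vertices as A < B < D < E < F < G < J < L. Listing each simplex with vertices in this order, K has dimension 2 with simplices:

  0-simplices (8): A, B, D, E, F, G, J, L
  1-simplices (24): AB, AD, AF, AG, AJ, AL, BE, BF, BG, DE, DF, DG, DJ, DL, EF, EG, EJ, EL, FG, FJ, FL, GJ, GL, JL
  2-simplices (16): ABF, ABG, ADF, ADJ, AGL, AJL, BEF, BEG, DEG, DEL, DFL, DGJ, EFJ, EJL, FGJ, FGL

so the chain groups are C_0 ≅ Z^8, C_1 ≅ Z^24, C_2 ≅ Z^16.

Boundary ∂_1: C_1 → C_0 sends each edge [p,q] (with p < q) to q − p.
This gives a 8×24 integer matrix of rank 7; reducing to Smith normal form yields diagonal entries (1,1,1,1,1,1,1).

The boundary map ∂_2: C_2 → C_1 sends each 2-simplex [p,q,r] to [q,r] − [p,r] + [p,q]. For instance
  ∂ADJ = DJ − AJ + AD,
  ∂DEG = EG − DG + DE.
As a 24×16 matrix over Z this has rank 15, with invariant factors (1,1,1,1,1,1,1,1,1,1,1,1,1,1,1).

Computing H_k = (kernel of ∂_k) / (image of ∂_{k+1}):

  H_2: rank ker ∂_2 − rank ∂_3 = (16 − 15) − 0 = 1, and there is no ∂_3, so H_2 = Z.

(K is a triangulation of the torus T^2.)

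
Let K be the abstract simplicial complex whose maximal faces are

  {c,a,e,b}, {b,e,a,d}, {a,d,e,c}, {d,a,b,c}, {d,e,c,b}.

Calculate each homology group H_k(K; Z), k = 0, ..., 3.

Order the vertices as a < b < c < d < e. Listing each simplex with vertices in this order, K has dimension 3 with simplices:

  0-simplices (5): a, b, c, d, e
  1-simplices (10): ab, ac, ad, ae, bc, bd, be, cd, ce, de
  2-simplices (10): abc, abd, abe, acd, ace, ade, bcd, bce, bde, cde
  3-simplices (5): abcd, abce, abde, acde, bcde

giving chain groups C_0 ≅ Z^5, C_1 ≅ Z^10, C_2 ≅ Z^10, C_3 ≅ Z^5.

The boundary map ∂_1: C_1 → C_0 sends each edge [p,q] (with p < q) to q − p.
The resulting 5×10 matrix has rank 4, and its Smith normal form has invariant factors (1,1,1,1).

∂_2: C_2 → C_1 maps a triangle to the signed sum of its edges. For instance
  ∂cde = de − ce + cd,
  ∂bde = de − be + bd.
As a 10×10 matrix over Z this has rank 6, with invariant factors (1,1,1,1,1,1).

The boundary map ∂_3: C_3 → C_2 sends each 3-simplex σ to the alternating sum Σ_i (−1)^i (σ with its i-th vertex removed). For instance
  ∂bcde = cde − bde + bce − bcd,
  ∂abcd = bcd − acd + abd − abc.
As a 10×5 matrix over Z this has rank 4, with invariant factors (1,1,1,1).

Now H_k = ker ∂_k / im ∂_{k+1}, so:

  H_0: rank C_0 − rank ∂_1 = 5 − 4 = 1, and the invariant factors of ∂_1 are all 1, so H_0 ≅ Z.
  H_1: rank ker ∂_1 − rank ∂_2 = (10 − 4) − 6 = 0, and the invariant factors of ∂_2 are all 1, so H_1 ≅ 0.
  H_2: rank ker ∂_2 − rank ∂_3 = (10 − 6) − 4 = 0, and the invariant factors of ∂_3 are all 1, so H_2 ≅ 0.
  H_3: rank ker ∂_3 − rank ∂_4 = (5 − 4) − 0 = 1, and there is no ∂_4, so H_3 ≅ Z.

As a check, the Euler characteristic is 5 − 10 + 10 − 5 = 0, which agrees with 1 − 0 + 0 − 1 = 0.

H_0 ≅ Z,  H_1 = 0,  H_2 = 0,  H_3 ≅ Z.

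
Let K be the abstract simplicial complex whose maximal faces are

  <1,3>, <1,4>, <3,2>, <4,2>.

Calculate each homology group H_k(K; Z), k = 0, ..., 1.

H_0 = Z,  H_1 = Z.

We work with the vertex ordering 1 < 2 < 3 < 4. The simplices of K, each written with vertices in increasing order, are:

  0-simplices (4): [1], [2], [3], [4]
  1-simplices (4): [1,3], [1,4], [2,3], [2,4]

giving chain groups C_0 ≅ Z^4, C_1 ≅ Z^4.

∂_1: C_1 → C_0 maps an edge to its endpoints' difference, ∂[p,q] = q − p. For instance
  ∂[2,3] = [3] − [2].
This gives a 4×4 integer matrix of rank 3; reducing to Smith normal form yields diagonal entries (1,1,1).

Computing H_k = (kernel of ∂_k) / (image of ∂_{k+1}):

  H_0: rank C_0 − rank ∂_1 = 4 − 3 = 1, and the invariant factors of ∂_1 are all 1, so H_0 ≅ Z.
  H_1: rank ker ∂_1 − rank ∂_2 = (4 − 3) − 0 = 1, and there is no ∂_2, so H_1 ≅ Z.

(K is a triangulation of the circle S^1.)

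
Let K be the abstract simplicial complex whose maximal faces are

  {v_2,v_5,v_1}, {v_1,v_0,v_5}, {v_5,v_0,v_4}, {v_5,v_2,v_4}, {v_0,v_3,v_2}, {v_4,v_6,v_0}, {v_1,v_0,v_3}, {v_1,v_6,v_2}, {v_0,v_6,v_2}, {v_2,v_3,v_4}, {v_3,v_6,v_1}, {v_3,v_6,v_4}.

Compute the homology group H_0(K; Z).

Order the vertices as v_0 < v_1 < v_2 < v_3 < v_4 < v_5 < v_6. Listing each simplex with vertices in this order, K has dimension 2 with simplices:

  0-simplices (7): [v_0], [v_1], [v_2], [v_3], [v_4], [v_5], [v_6]
  1-simplices (18): (18 of them)
  2-simplices (12): (12 of them)

Hence C_0 ≅ Z^7, C_1 ≅ Z^18, C_2 ≅ Z^12.

∂_1: C_1 → C_0 sends each edge [p,q] (with p < q) to q − p.
This gives a 7×18 integer matrix of rank 6; reducing to Smith normal form yields diagonal entries (1,1,1,1,1,1).

∂_2: C_2 → C_1 sends each 2-simplex [p,q,r] to [q,r] − [p,r] + [p,q]. For instance
  ∂[v_1,v_3,v_6] = [v_3,v_6] − [v_1,v_6] + [v_1,v_3],
  ∂[v_3,v_4,v_6] = [v_4,v_6] − [v_3,v_6] + [v_3,v_4].
The 18×12 boundary matrix has rank 12 and Smith normal form diag(1,1,1,1,1,1,1,1,1,1,1,2).

From H_k ≅ ker(∂_k) / im(∂_{k+1}) we obtain:

  H_0: rank C_0 − rank ∂_1 = 7 − 6 = 1, and the invariant factors of ∂_1 are all 1, so H_0 = Z.

H_0 = Z.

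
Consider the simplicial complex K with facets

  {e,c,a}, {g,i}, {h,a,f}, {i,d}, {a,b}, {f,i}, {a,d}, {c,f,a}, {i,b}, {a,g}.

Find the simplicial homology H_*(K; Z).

H_0 = Z,  H_1 = Z^3,  H_2 = 0.

Order the vertices as a < b < c < d < e < f < g < h < i. Listing each simplex with vertices in this order, K has dimension 2 with simplices:

  0-simplices (9): a, b, c, d, e, f, g, h, i
  1-simplices (14): ab, ac, ad, ae, af, ag, ah, bi, ce, cf, di, fh, fi, gi
  2-simplices (3): ace, acf, afh

giving chain groups C_0 ≅ Z^9, C_1 ≅ Z^14, C_2 ≅ Z^3.

The boundary map ∂_1: C_1 → C_0 maps an edge to its endpoints' difference, ∂[p,q] = q − p.
The 9×14 boundary matrix has rank 8 and Smith normal form diag(1,1,1,1,1,1,1,1).

Boundary ∂_2: C_2 → C_1 sends each 2-simplex [p,q,r] to [q,r] − [p,r] + [p,q]. For instance
  ∂afh = fh − ah + af,
  ∂acf = cf − af + ac.
The 14×3 boundary matrix has rank 3 and Smith normal form diag(1,1,1).

Reading off H_k = ker ∂_k / im ∂_{k+1}:

  H_0: rank C_0 − rank ∂_1 = 9 − 8 = 1, and the invariant factors of ∂_1 are all 1, so H_0 = Z.
  H_1: rank ker ∂_1 − rank ∂_2 = (14 − 8) − 3 = 3, and the invariant factors of ∂_2 are all 1, so H_1 = Z^3.
  H_2: rank ker ∂_2 − rank ∂_3 = (3 − 3) − 0 = 0, and there is no ∂_3, so H_2 = 0.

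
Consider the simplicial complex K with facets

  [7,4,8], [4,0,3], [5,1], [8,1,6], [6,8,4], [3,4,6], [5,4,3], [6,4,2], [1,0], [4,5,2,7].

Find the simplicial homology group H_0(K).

H_0 = Z.

Take the total order 0 < 1 < 2 < 3 < 4 < 5 < 6 < 7 < 8 on the vertex set. Then K (dimension 3) consists of the simplices:

  0-simplices (9): [0], [1], [2], [3], [4], [5], [6], [7], [8]
  1-simplices (20): [0,1], [0,3], [0,4], [1,5], [1,6], [1,8], [2,4], [2,5], [2,6], [2,7], [3,4], [3,5], [3,6], [4,5], [4,6], [4,7], [4,8], [5,7], [6,8], [7,8]
  2-simplices (11): [0,3,4], [1,6,8], [2,4,5], [2,4,6], [2,4,7], [2,5,7], [3,4,5], [3,4,6], [4,5,7], [4,6,8], [4,7,8]
  3-simplices (1): [2,4,5,7]

giving chain groups C_0 ≅ Z^9, C_1 ≅ Z^20, C_2 ≅ Z^11, C_3 ≅ Z^1.

Boundary ∂_1: C_1 → C_0 maps an edge to its endpoints' difference, ∂[p,q] = q − p.
The resulting 9×20 matrix has rank 8, and its Smith normal form has invariant factors (1,1,1,1,1,1,1,1).

The boundary map ∂_2: C_2 → C_1 maps a triangle to the signed sum of its edges. For instance
  ∂[1,6,8] = [6,8] − [1,8] + [1,6],
  ∂[3,4,5] = [4,5] − [3,5] + [3,4].
The resulting 20×11 matrix has rank 10, and its Smith normal form has invariant factors (1,1,1,1,1,1,1,1,1,1).

Boundary ∂_3: C_3 → C_2 sends each 3-simplex σ to the alternating sum Σ_i (−1)^i (σ with its i-th vertex removed). For instance
  ∂[2,4,5,7] = [4,5,7] − [2,5,7] + [2,4,7] − [2,4,5].
The resulting 11×1 matrix has rank 1, and its Smith normal form has invariant factors (1).

Computing H_k = (kernel of ∂_k) / (image of ∂_{k+1}):

  H_0: rank C_0 − rank ∂_1 = 9 − 8 = 1, and the invariant factors of ∂_1 are all 1, so H_0 ≅ Z.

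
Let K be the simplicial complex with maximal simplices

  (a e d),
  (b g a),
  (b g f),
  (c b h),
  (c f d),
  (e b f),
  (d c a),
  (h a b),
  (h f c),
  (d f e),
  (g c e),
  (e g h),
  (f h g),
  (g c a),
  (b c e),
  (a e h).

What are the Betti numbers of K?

b_0 = 1, b_1 = 2, b_2 = 1.

Fix the vertex order a < b < c < d < e < f < g < h and write every simplex with vertices in increasing order. Then dim K = 2 and the simplices of K are:

  0-simplices (8): a, b, c, d, e, f, g, h
  1-simplices (24): ab, ac, ad, ae, ag, ah, bc, be, bf, bg, bh, cd, ce, cf, cg, ch, de, df, ef, eg, eh, fg, fh, gh
  2-simplices (16): abg, abh, acd, acg, ade, aeh, bce, bch, bef, bfg, cdf, ceg, cfh, def, egh, fgh

giving chain groups C_0 ≅ Z^8, C_1 ≅ Z^24, C_2 ≅ Z^16.

Boundary ∂_1: C_1 → C_0 is given by ∂[p,q] = [q] − [p].
The 8×24 boundary matrix has rank 7 and Smith normal form diag(1,1,1,1,1,1,1).

The boundary map ∂_2: C_2 → C_1 maps a triangle to the signed sum of its edges. For instance
  ∂def = ef − df + de,
  ∂ade = de − ae + ad.
As a 24×16 matrix over Z this has rank 15, with invariant factors (1,1,1,1,1,1,1,1,1,1,1,1,1,1,1).

Computing H_k = (kernel of ∂_k) / (image of ∂_{k+1}):

  H_0: rank C_0 − rank ∂_1 = 8 − 7 = 1, and the invariant factors of ∂_1 are all 1, so H_0 ≅ Z.
  H_1: rank ker ∂_1 − rank ∂_2 = (24 − 7) − 15 = 2, and the invariant factors of ∂_2 are all 1, so H_1 ≅ Z^2.
  H_2: rank ker ∂_2 − rank ∂_3 = (16 − 15) − 0 = 1, and there is no ∂_3, so H_2 ≅ Z.

(K is a triangulation of the torus T^2.)

Hence the Betti numbers are b_0 = 1, b_1 = 2, b_2 = 1.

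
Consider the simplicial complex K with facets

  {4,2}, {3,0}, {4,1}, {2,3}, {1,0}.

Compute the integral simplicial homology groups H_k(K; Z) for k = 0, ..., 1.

We work with the vertex ordering 0 < 1 < 2 < 3 < 4. The simplices of K, each written with vertices in increasing order, are:

  0-simplices (5): [0], [1], [2], [3], [4]
  1-simplices (5): [0,1], [0,3], [1,4], [2,3], [2,4]

Hence C_0 ≅ Z^5, C_1 ≅ Z^5.

Boundary ∂_1: C_1 → C_0 maps an edge to its endpoints' difference, ∂[p,q] = q − p.
This gives a 5×5 integer matrix of rank 4; reducing to Smith normal form yields diagonal entries (1,1,1,1).

Computing H_k = (kernel of ∂_k) / (image of ∂_{k+1}):

  H_0: rank C_0 − rank ∂_1 = 5 − 4 = 1, and the invariant factors of ∂_1 are all 1, so H_0 ≅ Z.
  H_1: rank ker ∂_1 − rank ∂_2 = (5 − 4) − 0 = 1, and there is no ∂_2, so H_1 ≅ Z.

H_0 ≅ Z,  H_1 ≅ Z.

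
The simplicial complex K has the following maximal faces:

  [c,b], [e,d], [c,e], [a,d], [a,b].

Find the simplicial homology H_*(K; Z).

H_0 ≅ Z,  H_1 ≅ Z.

We work with the vertex ordering a < b < c < d < e. The simplices of K, each written with vertices in increasing order, are:

  0-simplices (5): a, b, c, d, e
  1-simplices (5): ab, ad, bc, ce, de

so the chain groups are C_0 ≅ Z^5, C_1 ≅ Z^5.

The boundary map ∂_1: C_1 → C_0 maps an edge to its endpoints' difference, ∂[p,q] = q − p.
This gives a 5×5 integer matrix of rank 4; reducing to Smith normal form yields diagonal entries (1,1,1,1).

Computing H_k = (kernel of ∂_k) / (image of ∂_{k+1}):

  H_0: rank C_0 − rank ∂_1 = 5 − 4 = 1, and the invariant factors of ∂_1 are all 1, so H_0 ≅ Z.
  H_1: rank ker ∂_1 − rank ∂_2 = (5 − 4) − 0 = 1, and there is no ∂_2, so H_1 ≅ Z.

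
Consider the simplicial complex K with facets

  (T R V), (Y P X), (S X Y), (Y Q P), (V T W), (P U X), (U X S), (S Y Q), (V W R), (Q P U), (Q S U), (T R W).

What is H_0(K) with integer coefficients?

H_0 = Z^2.

Take the total order P < Q < R < S < T < U < V < W < X < Y on the vertex set. Then K (dimension 2) consists of the simplices:

  0-simplices (10): P, Q, R, S, T, U, V, W, X, Y
  1-simplices (18): PQ, PU, PX, PY, QS, QU, QY, RT, RV, RW, SU, SX, SY, TV, TW, UX, VW, XY
  2-simplices (12): PQU, PQY, PUX, PXY, QSU, QSY, RTV, RTW, RVW, SUX, SXY, TVW

so the chain groups are C_0 ≅ Z^10, C_1 ≅ Z^18, C_2 ≅ Z^12.

∂_1: C_1 → C_0 is given by ∂[p,q] = [q] − [p]. For instance
  ∂TV = V − T.
The 10×18 boundary matrix has rank 8 and Smith normal form diag(1,1,1,1,1,1,1,1).

∂_2: C_2 → C_1 sends each 2-simplex [p,q,r] to [q,r] − [p,r] + [p,q]. For instance
  ∂QSY = SY − QY + QS,
  ∂SXY = XY − SY + SX.
This gives a 18×12 integer matrix of rank 10; reducing to Smith normal form yields diagonal entries (1,1,1,1,1,1,1,1,1,1).

Now H_k = ker ∂_k / im ∂_{k+1}, so:

  H_0: rank C_0 − rank ∂_1 = 10 − 8 = 2, and the invariant factors of ∂_1 are all 1, so H_0 = Z^2.

(K is a triangulation of the disjoint union of the 2-sphere S^2 and the 2-sphere S^2.)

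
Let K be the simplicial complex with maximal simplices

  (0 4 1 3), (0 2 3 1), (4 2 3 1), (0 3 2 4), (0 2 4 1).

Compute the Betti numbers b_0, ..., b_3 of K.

Take the total order 0 < 1 < 2 < 3 < 4 on the vertex set. Then K (dimension 3) consists of the simplices:

  0-simplices (5): [0], [1], [2], [3], [4]
  1-simplices (10): [0,1], [0,2], [0,3], [0,4], [1,2], [1,3], [1,4], [2,3], [2,4], [3,4]
  2-simplices (10): [0,1,2], [0,1,3], [0,1,4], [0,2,3], [0,2,4], [0,3,4], [1,2,3], [1,2,4], [1,3,4], [2,3,4]
  3-simplices (5): [0,1,2,3], [0,1,2,4], [0,1,3,4], [0,2,3,4], [1,2,3,4]

Hence C_0 ≅ Z^5, C_1 ≅ Z^10, C_2 ≅ Z^10, C_3 ≅ Z^5.

The boundary map ∂_1: C_1 → C_0 sends each edge [p,q] (with p < q) to q − p. For instance
  ∂[1,4] = [4] − [1].
This gives a 5×10 integer matrix of rank 4; reducing to Smith normal form yields diagonal entries (1,1,1,1).

Boundary ∂_2: C_2 → C_1 sends each 2-simplex [p,q,r] to [q,r] − [p,r] + [p,q]. For instance
  ∂[0,1,3] = [1,3] − [0,3] + [0,1],
  ∂[0,2,3] = [2,3] − [0,3] + [0,2].
As a 10×10 matrix over Z this has rank 6, with invariant factors (1,1,1,1,1,1).

The boundary map ∂_3: C_3 → C_2 sends each 3-simplex σ to the alternating sum Σ_i (−1)^i (σ with its i-th vertex removed). For instance
  ∂[1,2,3,4] = [2,3,4] − [1,3,4] + [1,2,4] − [1,2,3],
  ∂[0,2,3,4] = [2,3,4] − [0,3,4] + [0,2,4] − [0,2,3].
As a 10×5 matrix over Z this has rank 4, with invariant factors (1,1,1,1).

Computing H_k = (kernel of ∂_k) / (image of ∂_{k+1}):

  H_0: rank C_0 − rank ∂_1 = 5 − 4 = 1, and the invariant factors of ∂_1 are all 1, so H_0 ≅ Z.
  H_1: rank ker ∂_1 − rank ∂_2 = (10 − 4) − 6 = 0, and the invariant factors of ∂_2 are all 1, so H_1 ≅ 0.
  H_2: rank ker ∂_2 − rank ∂_3 = (10 − 6) − 4 = 0, and the invariant factors of ∂_3 are all 1, so H_2 ≅ 0.
  H_3: rank ker ∂_3 − rank ∂_4 = (5 − 4) − 0 = 1, and there is no ∂_4, so H_3 ≅ Z.

As a check, the Euler characteristic is 5 − 10 + 10 − 5 = 0, which agrees with 1 − 0 + 0 − 1 = 0.
(K is a triangulation of the 3-sphere S^3.)

Hence the Betti numbers are b_0 = 1, b_1 = 0, b_2 = 0, b_3 = 1.

b_0 = 1, b_1 = 0, b_2 = 0, b_3 = 1.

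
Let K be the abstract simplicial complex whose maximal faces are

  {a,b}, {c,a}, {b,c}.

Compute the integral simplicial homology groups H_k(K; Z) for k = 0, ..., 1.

Take the total order a < b < c on the vertex set. Then K (dimension 1) consists of the simplices:

  0-simplices (3): a, b, c
  1-simplices (3): ab, ac, bc

giving chain groups C_0 ≅ Z^3, C_1 ≅ Z^3.

∂_1: C_1 → C_0 maps an edge to its endpoints' difference, ∂[p,q] = q − p.
The 3×3 boundary matrix has rank 2 and Smith normal form diag(1,1).

Now H_k = ker ∂_k / im ∂_{k+1}, so:

  H_0: rank C_0 − rank ∂_1 = 3 − 2 = 1, and the invariant factors of ∂_1 are all 1, so H_0 ≅ Z.
  H_1: rank ker ∂_1 − rank ∂_2 = (3 − 2) − 0 = 1, and there is no ∂_2, so H_1 ≅ Z.

As a check, the Euler characteristic is 3 − 3 = 0, which agrees with 1 − 1 = 0.

H_0 ≅ Z,  H_1 ≅ Z.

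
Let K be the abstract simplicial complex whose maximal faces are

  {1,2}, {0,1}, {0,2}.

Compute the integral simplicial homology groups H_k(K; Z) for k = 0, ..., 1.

H_0 = Z,  H_1 = Z.

Fix the vertex order 0 < 1 < 2 and write every simplex with vertices in increasing order. Then dim K = 1 and the simplices of K are:

  0-simplices (3): [0], [1], [2]
  1-simplices (3): [0,1], [0,2], [1,2]

Hence C_0 ≅ Z^3, C_1 ≅ Z^3.

Boundary ∂_1: C_1 → C_0 maps an edge to its endpoints' difference, ∂[p,q] = q − p.
This gives a 3×3 integer matrix of rank 2; reducing to Smith normal form yields diagonal entries (1,1).

Now H_k = ker ∂_k / im ∂_{k+1}, so:

  H_0: rank C_0 − rank ∂_1 = 3 − 2 = 1, and the invariant factors of ∂_1 are all 1, so H_0 ≅ Z.
  H_1: rank ker ∂_1 − rank ∂_2 = (3 − 2) − 0 = 1, and there is no ∂_2, so H_1 ≅ Z.

(K is a triangulation of the circle S^1.)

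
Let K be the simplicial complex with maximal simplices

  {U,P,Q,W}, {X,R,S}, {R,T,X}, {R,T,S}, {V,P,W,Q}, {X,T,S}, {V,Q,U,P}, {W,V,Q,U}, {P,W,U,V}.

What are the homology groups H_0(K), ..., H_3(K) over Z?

H_0 = Z^2,  H_1 = 0,  H_2 = Z,  H_3 = Z.

Fix the vertex order P < Q < R < S < T < U < V < W < X and write every simplex with vertices in increasing order. Then dim K = 3 and the simplices of K are:

  0-simplices (9): P, Q, R, S, T, U, V, W, X
  1-simplices (16): PQ, PU, PV, PW, QU, QV, QW, RS, RT, RX, ST, SX, TX, UV, UW, VW
  2-simplices (14): PQU, PQV, PQW, PUV, PUW, PVW, QUV, QUW, QVW, RST, RSX, RTX, STX, UVW
  3-simplices (5): PQUV, PQUW, PQVW, PUVW, QUVW

giving chain groups C_0 ≅ Z^9, C_1 ≅ Z^16, C_2 ≅ Z^14, C_3 ≅ Z^5.

Boundary ∂_1: C_1 → C_0 maps an edge to its endpoints' difference, ∂[p,q] = q − p.
The 9×16 boundary matrix has rank 7 and Smith normal form diag(1,1,1,1,1,1,1).

∂_2: C_2 → C_1 maps a triangle to the signed sum of its edges. For instance
  ∂PUW = UW − PW + PU,
  ∂PQU = QU − PU + PQ.
This gives a 16×14 integer matrix of rank 9; reducing to Smith normal form yields diagonal entries (1,1,1,1,1,1,1,1,1).

∂_3: C_3 → C_2 sends each 3-simplex σ to the alternating sum Σ_i (−1)^i (σ with its i-th vertex removed). For instance
  ∂PQUV = QUV − PUV + PQV − PQU,
  ∂PQVW = QVW − PVW + PQW − PQV.
As a 14×5 matrix over Z this has rank 4, with invariant factors (1,1,1,1).

Now H_k = ker ∂_k / im ∂_{k+1}, so:

  H_0: rank C_0 − rank ∂_1 = 9 − 7 = 2, and the invariant factors of ∂_1 are all 1, so H_0 ≅ Z^2.
  H_1: rank ker ∂_1 − rank ∂_2 = (16 − 7) − 9 = 0, and the invariant factors of ∂_2 are all 1, so H_1 ≅ 0.
  H_2: rank ker ∂_2 − rank ∂_3 = (14 − 9) − 4 = 1, and the invariant factors of ∂_3 are all 1, so H_2 ≅ Z.
  H_3: rank ker ∂_3 − rank ∂_4 = (5 − 4) − 0 = 1, and there is no ∂_4, so H_3 ≅ Z.

As a check, the Euler characteristic is 9 − 16 + 14 − 5 = 2, which agrees with 2 − 0 + 1 − 1 = 2.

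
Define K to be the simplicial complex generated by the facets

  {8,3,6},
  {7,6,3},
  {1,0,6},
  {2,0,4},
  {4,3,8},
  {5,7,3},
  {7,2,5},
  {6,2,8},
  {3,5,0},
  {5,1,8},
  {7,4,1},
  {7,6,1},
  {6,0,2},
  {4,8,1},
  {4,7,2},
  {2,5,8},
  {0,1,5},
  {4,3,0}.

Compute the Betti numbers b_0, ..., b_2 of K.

Order the vertices as 0 < 1 < 2 < 3 < 4 < 5 < 6 < 7 < 8. Listing each simplex with vertices in this order, K has dimension 2 with simplices:

  0-simplices (9): [0], [1], [2], [3], [4], [5], [6], [7], [8]
  1-simplices (27): (27 of them)
  2-simplices (18): [0,1,5], [0,1,6], [0,2,4], [0,2,6], [0,3,4], [0,3,5], [1,4,7], [1,4,8], [1,5,8], [1,6,7], [2,4,7], [2,5,7], [2,5,8], [2,6,8], [3,4,8], [3,5,7], [3,6,7], [3,6,8]

so the chain groups are C_0 ≅ Z^9, C_1 ≅ Z^27, C_2 ≅ Z^18.

Boundary ∂_1: C_1 → C_0 is given by ∂[p,q] = [q] − [p]. For instance
  ∂[3,4] = [4] − [3].
This gives a 9×27 integer matrix of rank 8; reducing to Smith normal form yields diagonal entries (1,1,1,1,1,1,1,1).

∂_2: C_2 → C_1 acts by ∂[p,q,r] = [q,r] − [p,r] + [p,q]. For instance
  ∂[0,3,4] = [3,4] − [0,4] + [0,3],
  ∂[1,4,7] = [4,7] − [1,7] + [1,4].
The 27×18 boundary matrix has rank 17 and Smith normal form diag(1,1,1,1,1,1,1,1,1,1,1,1,1,1,1,1,1).

Reading off H_k = ker ∂_k / im ∂_{k+1}:

  H_0: rank C_0 − rank ∂_1 = 9 − 8 = 1, and the invariant factors of ∂_1 are all 1, so H_0 ≅ Z.
  H_1: rank ker ∂_1 − rank ∂_2 = (27 − 8) − 17 = 2, and the invariant factors of ∂_2 are all 1, so H_1 ≅ Z^2.
  H_2: rank ker ∂_2 − rank ∂_3 = (18 − 17) − 0 = 1, and there is no ∂_3, so H_2 ≅ Z.

(K is a triangulation of the torus T^2.)

Hence the Betti numbers are b_0 = 1, b_1 = 2, b_2 = 1.

b_0 = 1, b_1 = 2, b_2 = 1.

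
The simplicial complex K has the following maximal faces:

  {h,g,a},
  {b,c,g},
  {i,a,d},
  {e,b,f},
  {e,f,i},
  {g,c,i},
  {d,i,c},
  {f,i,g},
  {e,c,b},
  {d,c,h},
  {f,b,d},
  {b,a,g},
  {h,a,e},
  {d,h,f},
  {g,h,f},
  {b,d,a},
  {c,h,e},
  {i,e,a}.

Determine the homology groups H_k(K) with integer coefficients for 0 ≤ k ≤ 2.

Fix the vertex order a < b < c < d < e < f < g < h < i and write every simplex with vertices in increasing order. Then dim K = 2 and the simplices of K are:

  0-simplices (9): a, b, c, d, e, f, g, h, i
  1-simplices (27): ab, ad, ae, ag, ah, ai, bc, bd, be, bf, bg, cd, ce, cg, ch, ci, df, dh, di, ef, eh, ei, fg, fh, fi, gh, gi
  2-simplices (18): abd, abg, adi, aeh, aei, agh, bce, bcg, bdf, bef, cdh, cdi, ceh, cgi, dfh, efi, fgh, fgi

Hence C_0 ≅ Z^9, C_1 ≅ Z^27, C_2 ≅ Z^18.

The boundary map ∂_1: C_1 → C_0 is given by ∂[p,q] = [q] − [p].
The 9×27 boundary matrix has rank 8 and Smith normal form diag(1,1,1,1,1,1,1,1).

∂_2: C_2 → C_1 sends each 2-simplex [p,q,r] to [q,r] − [p,r] + [p,q]. For instance
  ∂bce = ce − be + bc,
  ∂bdf = df − bf + bd.
The resulting 27×18 matrix has rank 17, and its Smith normal form has invariant factors (1,1,1,1,1,1,1,1,1,1,1,1,1,1,1,1,1).

From H_k ≅ ker(∂_k) / im(∂_{k+1}) we obtain:

  H_0: rank C_0 − rank ∂_1 = 9 − 8 = 1, and the invariant factors of ∂_1 are all 1, so H_0 = Z.
  H_1: rank ker ∂_1 − rank ∂_2 = (27 − 8) − 17 = 2, and the invariant factors of ∂_2 are all 1, so H_1 = Z^2.
  H_2: rank ker ∂_2 − rank ∂_3 = (18 − 17) − 0 = 1, and there is no ∂_3, so H_2 = Z.

(K is a triangulation of the torus T^2.)

H_0 ≅ Z,  H_1 ≅ Z^2,  H_2 ≅ Z.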